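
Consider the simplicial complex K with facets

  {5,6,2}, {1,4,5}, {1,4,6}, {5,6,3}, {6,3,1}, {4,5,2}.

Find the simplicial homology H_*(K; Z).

We work with the vertex ordering 1 < 2 < 3 < 4 < 5 < 6. The simplices of K, each written with vertices in increasing order, are:

  0-simplices (6): [1], [2], [3], [4], [5], [6]
  1-simplices (12): [1,3], [1,4], [1,5], [1,6], [2,4], [2,5], [2,6], [3,5], [3,6], [4,5], [4,6], [5,6]
  2-simplices (6): [1,3,6], [1,4,5], [1,4,6], [2,4,5], [2,5,6], [3,5,6]

Hence C_0 ≅ Z^6, C_1 ≅ Z^12, C_2 ≅ Z^6.

∂_1: C_1 → C_0 sends each edge [p,q] (with p < q) to q − p.
As a 6×12 matrix over Z this has rank 5, with invariant factors (1,1,1,1,1).

The boundary map ∂_2: C_2 → C_1 acts by ∂[p,q,r] = [q,r] − [p,r] + [p,q]. For instance
  ∂[2,4,5] = [4,5] − [2,5] + [2,4],
  ∂[2,5,6] = [5,6] − [2,6] + [2,5].
The resulting 12×6 matrix has rank 6, and its Smith normal form has invariant factors (1,1,1,1,1,1).

Computing H_k = (kernel of ∂_k) / (image of ∂_{k+1}):

  H_0: rank C_0 − rank ∂_1 = 6 − 5 = 1, and the invariant factors of ∂_1 are all 1, so H_0 = Z.
  H_1: rank ker ∂_1 − rank ∂_2 = (12 − 5) − 6 = 1, and the invariant factors of ∂_2 are all 1, so H_1 = Z.
  H_2: rank ker ∂_2 − rank ∂_3 = (6 − 6) − 0 = 0, and there is no ∂_3, so H_2 = 0.

H_0 ≅ Z,  H_1 ≅ Z,  H_2 = 0.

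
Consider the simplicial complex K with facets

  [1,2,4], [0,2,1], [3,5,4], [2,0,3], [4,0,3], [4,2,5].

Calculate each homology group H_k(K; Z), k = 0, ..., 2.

Order the vertices as 0 < 1 < 2 < 3 < 4 < 5. Listing each simplex with vertices in this order, K has dimension 2 with simplices:

  0-simplices (6): [0], [1], [2], [3], [4], [5]
  1-simplices (12): [0,1], [0,2], [0,3], [0,4], [1,2], [1,4], [2,3], [2,4], [2,5], [3,4], [3,5], [4,5]
  2-simplices (6): [0,1,2], [0,2,3], [0,3,4], [1,2,4], [2,4,5], [3,4,5]

so the chain groups are C_0 ≅ Z^6, C_1 ≅ Z^12, C_2 ≅ Z^6.

The boundary map ∂_1: C_1 → C_0 maps an edge to its endpoints' difference, ∂[p,q] = q − p. For instance
  ∂[4,5] = [5] − [4].
This gives a 6×12 integer matrix of rank 5; reducing to Smith normal form yields diagonal entries (1,1,1,1,1).

The boundary map ∂_2: C_2 → C_1 maps a triangle to the signed sum of its edges. For instance
  ∂[3,4,5] = [4,5] − [3,5] + [3,4],
  ∂[0,1,2] = [1,2] − [0,2] + [0,1].
The resulting 12×6 matrix has rank 6, and its Smith normal form has invariant factors (1,1,1,1,1,1).

Computing H_k = (kernel of ∂_k) / (image of ∂_{k+1}):

  H_0: rank C_0 − rank ∂_1 = 6 − 5 = 1, and the invariant factors of ∂_1 are all 1, so H_0 ≅ Z.
  H_1: rank ker ∂_1 − rank ∂_2 = (12 − 5) − 6 = 1, and the invariant factors of ∂_2 are all 1, so H_1 ≅ Z.
  H_2: rank ker ∂_2 − rank ∂_3 = (6 − 6) − 0 = 0, and there is no ∂_3, so H_2 ≅ 0.

(K is a triangulation of the cylinder S^1 x I.)

H_0 ≅ Z,  H_1 ≅ Z,  H_2 = 0.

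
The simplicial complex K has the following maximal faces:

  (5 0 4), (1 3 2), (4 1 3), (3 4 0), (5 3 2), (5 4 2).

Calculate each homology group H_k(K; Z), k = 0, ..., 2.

Order the vertices as 0 < 1 < 2 < 3 < 4 < 5. Listing each simplex with vertices in this order, K has dimension 2 with simplices:

  0-simplices (6): [0], [1], [2], [3], [4], [5]
  1-simplices (12): [0,3], [0,4], [0,5], [1,2], [1,3], [1,4], [2,3], [2,4], [2,5], [3,4], [3,5], [4,5]
  2-simplices (6): [0,3,4], [0,4,5], [1,2,3], [1,3,4], [2,3,5], [2,4,5]

so the chain groups are C_0 ≅ Z^6, C_1 ≅ Z^12, C_2 ≅ Z^6.

The boundary map ∂_1: C_1 → C_0 sends each edge [p,q] (with p < q) to q − p.
This gives a 6×12 integer matrix of rank 5; reducing to Smith normal form yields diagonal entries (1,1,1,1,1).

The boundary map ∂_2: C_2 → C_1 sends each 2-simplex [p,q,r] to [q,r] − [p,r] + [p,q]. For instance
  ∂[2,4,5] = [4,5] − [2,5] + [2,4],
  ∂[0,3,4] = [3,4] − [0,4] + [0,3].
The resulting 12×6 matrix has rank 6, and its Smith normal form has invariant factors (1,1,1,1,1,1).

Reading off H_k = ker ∂_k / im ∂_{k+1}:

  H_0: rank C_0 − rank ∂_1 = 6 − 5 = 1, and the invariant factors of ∂_1 are all 1, so H_0 = Z.
  H_1: rank ker ∂_1 − rank ∂_2 = (12 − 5) − 6 = 1, and the invariant factors of ∂_2 are all 1, so H_1 = Z.
  H_2: rank ker ∂_2 − rank ∂_3 = (6 − 6) − 0 = 0, and there is no ∂_3, so H_2 = 0.

(K is a triangulation of the cylinder S^1 x I.)

H_0 ≅ Z,  H_1 ≅ Z,  H_2 = 0.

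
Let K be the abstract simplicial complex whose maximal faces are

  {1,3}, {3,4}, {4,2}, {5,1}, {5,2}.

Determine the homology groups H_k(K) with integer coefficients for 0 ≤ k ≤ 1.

Take the total order 1 < 2 < 3 < 4 < 5 on the vertex set. Then K (dimension 1) consists of the simplices:

  0-simplices (5): [1], [2], [3], [4], [5]
  1-simplices (5): [1,3], [1,5], [2,4], [2,5], [3,4]

giving chain groups C_0 ≅ Z^5, C_1 ≅ Z^5.

∂_1: C_1 → C_0 sends each edge [p,q] (with p < q) to q − p.
This gives a 5×5 integer matrix of rank 4; reducing to Smith normal form yields diagonal entries (1,1,1,1).

From H_k ≅ ker(∂_k) / im(∂_{k+1}) we obtain:

  H_0: rank C_0 − rank ∂_1 = 5 − 4 = 1, and the invariant factors of ∂_1 are all 1, so H_0 = Z.
  H_1: rank ker ∂_1 − rank ∂_2 = (5 − 4) − 0 = 1, and there is no ∂_2, so H_1 = Z.

As a check, the Euler characteristic is 5 − 5 = 0, which agrees with 1 − 1 = 0.

H_0 ≅ Z,  H_1 ≅ Z.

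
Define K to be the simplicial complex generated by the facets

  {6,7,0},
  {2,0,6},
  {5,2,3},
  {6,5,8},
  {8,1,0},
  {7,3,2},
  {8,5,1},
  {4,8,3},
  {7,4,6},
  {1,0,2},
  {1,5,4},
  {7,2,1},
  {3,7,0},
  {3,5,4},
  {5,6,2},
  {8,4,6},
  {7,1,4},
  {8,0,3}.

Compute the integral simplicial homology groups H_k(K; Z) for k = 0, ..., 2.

H_0 ≅ Z,  H_1 ≅ Z ⊕ Z/2,  H_2 = 0.

K has 9 vertices, 27 edges, 18 triangles.
rank ∂_0 = 0, rank ∂_1 = 8 ⇒ b_0 = 9 − 0 − 8 = 1; all invariant factors of ∂_1 are 1 so no torsion. So H_0 ≅ Z.
rank ∂_1 = 8, rank ∂_2 = 18 ⇒ b_1 = 27 − 8 − 18 = 1; ∂_2 has invariant factor(s) [2] giving torsion. So H_1 ≅ Z ⊕ Z/2.
rank ∂_2 = 18, rank ∂_3 = 0 ⇒ b_2 = 18 − 18 − 0 = 0. So H_2 ≅ 0.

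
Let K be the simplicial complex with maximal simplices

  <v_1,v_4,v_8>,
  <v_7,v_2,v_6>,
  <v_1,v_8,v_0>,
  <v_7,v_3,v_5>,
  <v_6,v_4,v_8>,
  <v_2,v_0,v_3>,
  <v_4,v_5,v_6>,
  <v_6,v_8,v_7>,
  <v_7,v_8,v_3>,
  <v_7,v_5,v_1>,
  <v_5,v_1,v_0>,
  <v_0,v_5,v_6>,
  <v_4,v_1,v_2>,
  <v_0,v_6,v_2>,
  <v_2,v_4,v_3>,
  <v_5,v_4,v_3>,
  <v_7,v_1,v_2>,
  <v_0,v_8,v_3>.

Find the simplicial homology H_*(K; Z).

H_0 = Z,  H_1 = Z^2,  H_2 = Z.

Fix the vertex order v_0 < v_1 < v_2 < v_3 < v_4 < v_5 < v_6 < v_7 < v_8 and write every simplex with vertices in increasing order. Then dim K = 2 and the simplices of K are:

  0-simplices (9): [v_0], [v_1], [v_2], [v_3], [v_4], [v_5], [v_6], [v_7], [v_8]
  1-simplices (27): (27 of them)
  2-simplices (18): (18 of them)

giving chain groups C_0 ≅ Z^9, C_1 ≅ Z^27, C_2 ≅ Z^18.

The boundary map ∂_1: C_1 → C_0 sends each edge [p,q] (with p < q) to q − p. For instance
  ∂[v_4,v_6] = [v_6] − [v_4].
The resulting 9×27 matrix has rank 8, and its Smith normal form has invariant factors (1,1,1,1,1,1,1,1).

The boundary map ∂_2: C_2 → C_1 maps a triangle to the signed sum of its edges. For instance
  ∂[v_3,v_5,v_7] = [v_5,v_7] − [v_3,v_7] + [v_3,v_5],
  ∂[v_3,v_7,v_8] = [v_7,v_8] − [v_3,v_8] + [v_3,v_7].
As a 27×18 matrix over Z this has rank 17, with invariant factors (1,1,1,1,1,1,1,1,1,1,1,1,1,1,1,1,1).

Reading off H_k = ker ∂_k / im ∂_{k+1}:

  H_0: rank C_0 − rank ∂_1 = 9 − 8 = 1, and the invariant factors of ∂_1 are all 1, so H_0 ≅ Z.
  H_1: rank ker ∂_1 − rank ∂_2 = (27 − 8) − 17 = 2, and the invariant factors of ∂_2 are all 1, so H_1 ≅ Z^2.
  H_2: rank ker ∂_2 − rank ∂_3 = (18 − 17) − 0 = 1, and there is no ∂_3, so H_2 ≅ Z.

As a check, the Euler characteristic is 9 − 27 + 18 = 0, which agrees with 1 − 2 + 1 = 0.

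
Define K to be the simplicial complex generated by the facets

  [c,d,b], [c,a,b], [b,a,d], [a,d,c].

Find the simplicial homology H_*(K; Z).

H_0 ≅ Z,  H_1 = 0,  H_2 ≅ Z.

Order the vertices as a < b < c < d. Listing each simplex with vertices in this order, K has dimension 2 with simplices:

  0-simplices (4): a, b, c, d
  1-simplices (6): ab, ac, ad, bc, bd, cd
  2-simplices (4): abc, abd, acd, bcd

Hence C_0 ≅ Z^4, C_1 ≅ Z^6, C_2 ≅ Z^4.

∂_1: C_1 → C_0 sends each edge [p,q] (with p < q) to q − p. For instance
  ∂ab = b − a.
The resulting 4×6 matrix has rank 3, and its Smith normal form has invariant factors (1,1,1).

Boundary ∂_2: C_2 → C_1 sends each 2-simplex [p,q,r] to [q,r] − [p,r] + [p,q]. For instance
  ∂acd = cd − ad + ac,
  ∂abc = bc − ac + ab.
The resulting 6×4 matrix has rank 3, and its Smith normal form has invariant factors (1,1,1).

Computing H_k = (kernel of ∂_k) / (image of ∂_{k+1}):

  H_0: rank C_0 − rank ∂_1 = 4 − 3 = 1, and the invariant factors of ∂_1 are all 1, so H_0 = Z.
  H_1: rank ker ∂_1 − rank ∂_2 = (6 − 3) − 3 = 0, and the invariant factors of ∂_2 are all 1, so H_1 = 0.
  H_2: rank ker ∂_2 − rank ∂_3 = (4 − 3) − 0 = 1, and there is no ∂_3, so H_2 = Z.

As a check, the Euler characteristic is 4 − 6 + 4 = 2, which agrees with 1 − 0 + 1 = 2.
(K is a triangulation of the 2-sphere S^2.)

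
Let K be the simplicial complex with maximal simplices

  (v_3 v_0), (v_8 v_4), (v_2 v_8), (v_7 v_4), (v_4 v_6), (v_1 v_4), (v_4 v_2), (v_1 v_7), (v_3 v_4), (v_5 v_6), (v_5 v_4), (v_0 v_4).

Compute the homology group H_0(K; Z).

Order the vertices as v_0 < v_1 < v_2 < v_3 < v_4 < v_5 < v_6 < v_7 < v_8. Listing each simplex with vertices in this order, K has dimension 1 with simplices:

  0-simplices (9): [v_0], [v_1], [v_2], [v_3], [v_4], [v_5], [v_6], [v_7], [v_8]
  1-simplices (12): [v_0,v_3], [v_0,v_4], [v_1,v_4], [v_1,v_7], [v_2,v_4], [v_2,v_8], [v_3,v_4], [v_4,v_5], [v_4,v_6], [v_4,v_7], [v_4,v_8], [v_5,v_6]

Hence C_0 ≅ Z^9, C_1 ≅ Z^12.

The boundary map ∂_1: C_1 → C_0 maps an edge to its endpoints' difference, ∂[p,q] = q − p. For instance
  ∂[v_2,v_4] = [v_4] − [v_2].
The resulting 9×12 matrix has rank 8, and its Smith normal form has invariant factors (1,1,1,1,1,1,1,1).

Computing H_k = (kernel of ∂_k) / (image of ∂_{k+1}):

  H_0: rank C_0 − rank ∂_1 = 9 − 8 = 1, and the invariant factors of ∂_1 are all 1, so H_0 ≅ Z.

H_0 ≅ Z.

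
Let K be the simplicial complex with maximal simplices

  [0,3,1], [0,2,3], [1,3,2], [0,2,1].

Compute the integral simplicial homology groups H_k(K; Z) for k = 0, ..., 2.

H_0 ≅ Z,  H_1 = 0,  H_2 ≅ Z.

Fix the vertex order 0 < 1 < 2 < 3 and write every simplex with vertices in increasing order. Then dim K = 2 and the simplices of K are:

  0-simplices (4): [0], [1], [2], [3]
  1-simplices (6): [0,1], [0,2], [0,3], [1,2], [1,3], [2,3]
  2-simplices (4): [0,1,2], [0,1,3], [0,2,3], [1,2,3]

Hence C_0 ≅ Z^4, C_1 ≅ Z^6, C_2 ≅ Z^4.

Boundary ∂_1: C_1 → C_0 sends each edge [p,q] (with p < q) to q − p. For instance
  ∂[2,3] = [3] − [2].
The resulting 4×6 matrix has rank 3, and its Smith normal form has invariant factors (1,1,1).

∂_2: C_2 → C_1 acts by ∂[p,q,r] = [q,r] − [p,r] + [p,q]. For instance
  ∂[1,2,3] = [2,3] − [1,3] + [1,2],
  ∂[0,2,3] = [2,3] − [0,3] + [0,2].
The 6×4 boundary matrix has rank 3 and Smith normal form diag(1,1,1).

Reading off H_k = ker ∂_k / im ∂_{k+1}:

  H_0: rank C_0 − rank ∂_1 = 4 − 3 = 1, and the invariant factors of ∂_1 are all 1, so H_0 ≅ Z.
  H_1: rank ker ∂_1 − rank ∂_2 = (6 − 3) − 3 = 0, and the invariant factors of ∂_2 are all 1, so H_1 ≅ 0.
  H_2: rank ker ∂_2 − rank ∂_3 = (4 − 3) − 0 = 1, and there is no ∂_3, so H_2 ≅ Z.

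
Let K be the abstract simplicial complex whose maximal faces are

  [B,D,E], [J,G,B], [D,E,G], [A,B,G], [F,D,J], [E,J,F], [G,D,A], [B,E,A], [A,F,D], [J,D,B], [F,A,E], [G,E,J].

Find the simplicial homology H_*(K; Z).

H_0 ≅ Z,  H_1 ≅ Z/2,  H_2 = 0.

K has 7 vertices, 18 edges, 12 triangles.
rank ∂_0 = 0, rank ∂_1 = 6 ⇒ b_0 = 7 − 0 − 6 = 1; all invariant factors of ∂_1 are 1 so no torsion. So H_0 ≅ Z.
rank ∂_1 = 6, rank ∂_2 = 12 ⇒ b_1 = 18 − 6 − 12 = 0; ∂_2 has invariant factor(s) [2] giving torsion. So H_1 ≅ Z/2.
rank ∂_2 = 12, rank ∂_3 = 0 ⇒ b_2 = 12 − 12 − 0 = 0. So H_2 ≅ 0.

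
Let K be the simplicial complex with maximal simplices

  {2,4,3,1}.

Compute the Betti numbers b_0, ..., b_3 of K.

b_0 = 1, b_1 = 0, b_2 = 0, b_3 = 0.

Fix the vertex order 1 < 2 < 3 < 4 and write every simplex with vertices in increasing order. Then dim K = 3 and the simplices of K are:

  0-simplices (4): [1], [2], [3], [4]
  1-simplices (6): [1,2], [1,3], [1,4], [2,3], [2,4], [3,4]
  2-simplices (4): [1,2,3], [1,2,4], [1,3,4], [2,3,4]
  3-simplices (1): [1,2,3,4]

giving chain groups C_0 ≅ Z^4, C_1 ≅ Z^6, C_2 ≅ Z^4, C_3 ≅ Z^1.

∂_1: C_1 → C_0 is given by ∂[p,q] = [q] − [p].
This gives a 4×6 integer matrix of rank 3; reducing to Smith normal form yields diagonal entries (1,1,1).

The boundary map ∂_2: C_2 → C_1 acts by ∂[p,q,r] = [q,r] − [p,r] + [p,q]. For instance
  ∂[1,2,4] = [2,4] − [1,4] + [1,2],
  ∂[2,3,4] = [3,4] − [2,4] + [2,3].
The resulting 6×4 matrix has rank 3, and its Smith normal form has invariant factors (1,1,1).

Boundary ∂_3: C_3 → C_2 sends each 3-simplex σ to the alternating sum Σ_i (−1)^i (σ with its i-th vertex removed). For instance
  ∂[1,2,3,4] = [2,3,4] − [1,3,4] + [1,2,4] − [1,2,3].
This gives a 4×1 integer matrix of rank 1; reducing to Smith normal form yields diagonal entries (1).

Computing H_k = (kernel of ∂_k) / (image of ∂_{k+1}):

  H_0: rank C_0 − rank ∂_1 = 4 − 3 = 1, and the invariant factors of ∂_1 are all 1, so H_0 = Z.
  H_1: rank ker ∂_1 − rank ∂_2 = (6 − 3) − 3 = 0, and the invariant factors of ∂_2 are all 1, so H_1 = 0.
  H_2: rank ker ∂_2 − rank ∂_3 = (4 − 3) − 1 = 0, and the invariant factors of ∂_3 are all 1, so H_2 = 0.
  H_3: rank ker ∂_3 − rank ∂_4 = (1 − 1) − 0 = 0, and there is no ∂_4, so H_3 = 0.

(K is a triangulation of the 3-simplex.)

Hence the Betti numbers are b_0 = 1, b_1 = 0, b_2 = 0, b_3 = 0.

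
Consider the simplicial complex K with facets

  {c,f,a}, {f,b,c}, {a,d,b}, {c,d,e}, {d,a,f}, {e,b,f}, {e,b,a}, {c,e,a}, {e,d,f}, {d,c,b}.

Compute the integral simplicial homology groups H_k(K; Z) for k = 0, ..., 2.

We work with the vertex ordering a < b < c < d < e < f. The simplices of K, each written with vertices in increasing order, are:

  0-simplices (6): a, b, c, d, e, f
  1-simplices (15): ab, ac, ad, ae, af, bc, bd, be, bf, cd, ce, cf, de, df, ef
  2-simplices (10): abd, abe, ace, acf, adf, bcd, bcf, bef, cde, def

giving chain groups C_0 ≅ Z^6, C_1 ≅ Z^15, C_2 ≅ Z^10.

∂_1: C_1 → C_0 maps an edge to its endpoints' difference, ∂[p,q] = q − p.
This gives a 6×15 integer matrix of rank 5; reducing to Smith normal form yields diagonal entries (1,1,1,1,1).

The boundary map ∂_2: C_2 → C_1 acts by ∂[p,q,r] = [q,r] − [p,r] + [p,q]. For instance
  ∂cde = de − ce + cd,
  ∂bef = ef − bf + be.
As a 15×10 matrix over Z this has rank 10, with invariant factors (1,1,1,1,1,1,1,1,1,2).

Computing H_k = (kernel of ∂_k) / (image of ∂_{k+1}):

  H_0: rank C_0 − rank ∂_1 = 6 − 5 = 1, and the invariant factors of ∂_1 are all 1, so H_0 = Z.
  H_1: rank ker ∂_1 − rank ∂_2 = (15 − 5) − 10 = 0, and ∂_2 has invariant factor 2 > 1, so H_1 = Z/2Z.
  H_2: rank ker ∂_2 − rank ∂_3 = (10 − 10) − 0 = 0, and there is no ∂_3, so H_2 = 0.

H_0 ≅ Z,  H_1 ≅ Z/2Z,  H_2 = 0.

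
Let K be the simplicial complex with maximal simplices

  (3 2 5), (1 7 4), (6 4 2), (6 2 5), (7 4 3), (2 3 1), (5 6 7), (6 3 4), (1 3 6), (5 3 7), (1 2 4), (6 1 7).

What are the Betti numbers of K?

We work with the vertex ordering 1 < 2 < 3 < 4 < 5 < 6 < 7. The simplices of K, each written with vertices in increasing order, are:

  0-simplices (7): [1], [2], [3], [4], [5], [6], [7]
  1-simplices (18): [1,2], [1,3], [1,4], [1,6], [1,7], [2,3], [2,4], [2,5], [2,6], [3,4], [3,5], [3,6], [3,7], [4,6], [4,7], [5,6], [5,7], [6,7]
  2-simplices (12): [1,2,3], [1,2,4], [1,3,6], [1,4,7], [1,6,7], [2,3,5], [2,4,6], [2,5,6], [3,4,6], [3,4,7], [3,5,7], [5,6,7]

Hence C_0 ≅ Z^7, C_1 ≅ Z^18, C_2 ≅ Z^12.

The boundary map ∂_1: C_1 → C_0 sends each edge [p,q] (with p < q) to q − p. For instance
  ∂[2,5] = [5] − [2].
As a 7×18 matrix over Z this has rank 6, with invariant factors (1,1,1,1,1,1).

Boundary ∂_2: C_2 → C_1 sends each 2-simplex [p,q,r] to [q,r] − [p,r] + [p,q]. For instance
  ∂[1,6,7] = [6,7] − [1,7] + [1,6],
  ∂[1,4,7] = [4,7] − [1,7] + [1,4].
This gives a 18×12 integer matrix of rank 12; reducing to Smith normal form yields diagonal entries (1,1,1,1,1,1,1,1,1,1,1,2).

Computing H_k = (kernel of ∂_k) / (image of ∂_{k+1}):

  H_0: rank C_0 − rank ∂_1 = 7 − 6 = 1, and the invariant factors of ∂_1 are all 1, so H_0 ≅ Z.
  H_1: rank ker ∂_1 − rank ∂_2 = (18 − 6) − 12 = 0, and ∂_2 has invariant factor 2 > 1, so H_1 ≅ Z/2Z.
  H_2: rank ker ∂_2 − rank ∂_3 = (12 − 12) − 0 = 0, and there is no ∂_3, so H_2 ≅ 0.

Hence the Betti numbers are b_0 = 1, b_1 = 0, b_2 = 0.

b_0 = 1, b_1 = 0, b_2 = 0.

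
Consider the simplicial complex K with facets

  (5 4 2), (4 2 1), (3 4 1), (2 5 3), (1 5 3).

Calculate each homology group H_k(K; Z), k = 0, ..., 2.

Take the total order 1 < 2 < 3 < 4 < 5 on the vertex set. Then K (dimension 2) consists of the simplices:

  0-simplices (5): [1], [2], [3], [4], [5]
  1-simplices (10): [1,2], [1,3], [1,4], [1,5], [2,3], [2,4], [2,5], [3,4], [3,5], [4,5]
  2-simplices (5): [1,2,4], [1,3,4], [1,3,5], [2,3,5], [2,4,5]

Hence C_0 ≅ Z^5, C_1 ≅ Z^10, C_2 ≅ Z^5.

Boundary ∂_1: C_1 → C_0 is given by ∂[p,q] = [q] − [p]. For instance
  ∂[3,5] = [5] − [3].
As a 5×10 matrix over Z this has rank 4, with invariant factors (1,1,1,1).

The boundary map ∂_2: C_2 → C_1 acts by ∂[p,q,r] = [q,r] − [p,r] + [p,q]. For instance
  ∂[2,4,5] = [4,5] − [2,5] + [2,4],
  ∂[1,3,4] = [3,4] − [1,4] + [1,3].
This gives a 10×5 integer matrix of rank 5; reducing to Smith normal form yields diagonal entries (1,1,1,1,1).

Computing H_k = (kernel of ∂_k) / (image of ∂_{k+1}):

  H_0: rank C_0 − rank ∂_1 = 5 − 4 = 1, and the invariant factors of ∂_1 are all 1, so H_0 = Z.
  H_1: rank ker ∂_1 − rank ∂_2 = (10 − 4) − 5 = 1, and the invariant factors of ∂_2 are all 1, so H_1 = Z.
  H_2: rank ker ∂_2 − rank ∂_3 = (5 − 5) − 0 = 0, and there is no ∂_3, so H_2 = 0.

As a check, the Euler characteristic is 5 − 10 + 5 = 0, which agrees with 1 − 1 + 0 = 0.

H_0 ≅ Z,  H_1 ≅ Z,  H_2 = 0.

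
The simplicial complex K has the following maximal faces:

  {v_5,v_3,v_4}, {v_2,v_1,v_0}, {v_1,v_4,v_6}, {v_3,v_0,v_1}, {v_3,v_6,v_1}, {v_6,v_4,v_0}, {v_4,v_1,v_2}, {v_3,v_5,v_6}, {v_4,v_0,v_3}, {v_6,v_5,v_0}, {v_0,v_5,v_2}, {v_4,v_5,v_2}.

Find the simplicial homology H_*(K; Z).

H_0 ≅ Z,  H_1 ≅ Z/2Z,  H_2 = 0.

Order the vertices as v_0 < v_1 < v_2 < v_3 < v_4 < v_5 < v_6. Listing each simplex with vertices in this order, K has dimension 2 with simplices:

  0-simplices (7): [v_0], [v_1], [v_2], [v_3], [v_4], [v_5], [v_6]
  1-simplices (18): (18 of them)
  2-simplices (12): (12 of them)

so the chain groups are C_0 ≅ Z^7, C_1 ≅ Z^18, C_2 ≅ Z^12.

Boundary ∂_1: C_1 → C_0 is given by ∂[p,q] = [q] − [p]. For instance
  ∂[v_0,v_2] = [v_2] − [v_0].
This gives a 7×18 integer matrix of rank 6; reducing to Smith normal form yields diagonal entries (1,1,1,1,1,1).

∂_2: C_2 → C_1 sends each 2-simplex [p,q,r] to [q,r] − [p,r] + [p,q]. For instance
  ∂[v_3,v_5,v_6] = [v_5,v_6] − [v_3,v_6] + [v_3,v_5],
  ∂[v_1,v_4,v_6] = [v_4,v_6] − [v_1,v_6] + [v_1,v_4].
This gives a 18×12 integer matrix of rank 12; reducing to Smith normal form yields diagonal entries (1,1,1,1,1,1,1,1,1,1,1,2).

Computing H_k = (kernel of ∂_k) / (image of ∂_{k+1}):

  H_0: rank C_0 − rank ∂_1 = 7 − 6 = 1, and the invariant factors of ∂_1 are all 1, so H_0 ≅ Z.
  H_1: rank ker ∂_1 − rank ∂_2 = (18 − 6) − 12 = 0, and ∂_2 has invariant factor 2 > 1, so H_1 ≅ Z/2Z.
  H_2: rank ker ∂_2 − rank ∂_3 = (12 − 12) − 0 = 0, and there is no ∂_3, so H_2 ≅ 0.

(K is a triangulation of the real projective plane RP^2.)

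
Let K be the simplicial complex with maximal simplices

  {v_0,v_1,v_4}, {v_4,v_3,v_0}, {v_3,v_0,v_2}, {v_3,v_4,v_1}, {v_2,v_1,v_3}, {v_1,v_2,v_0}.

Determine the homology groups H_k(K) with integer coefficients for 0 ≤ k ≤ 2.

Order the vertices as v_0 < v_1 < v_2 < v_3 < v_4. Listing each simplex with vertices in this order, K has dimension 2 with simplices:

  0-simplices (5): [v_0], [v_1], [v_2], [v_3], [v_4]
  1-simplices (9): [v_0,v_1], [v_0,v_2], [v_0,v_3], [v_0,v_4], [v_1,v_2], [v_1,v_3], [v_1,v_4], [v_2,v_3], [v_3,v_4]
  2-simplices (6): [v_0,v_1,v_2], [v_0,v_1,v_4], [v_0,v_2,v_3], [v_0,v_3,v_4], [v_1,v_2,v_3], [v_1,v_3,v_4]

giving chain groups C_0 ≅ Z^5, C_1 ≅ Z^9, C_2 ≅ Z^6.

∂_1: C_1 → C_0 is given by ∂[p,q] = [q] − [p].
The 5×9 boundary matrix has rank 4 and Smith normal form diag(1,1,1,1).

∂_2: C_2 → C_1 acts by ∂[p,q,r] = [q,r] − [p,r] + [p,q]. For instance
  ∂[v_1,v_2,v_3] = [v_2,v_3] − [v_1,v_3] + [v_1,v_2],
  ∂[v_1,v_3,v_4] = [v_3,v_4] − [v_1,v_4] + [v_1,v_3].
The resulting 9×6 matrix has rank 5, and its Smith normal form has invariant factors (1,1,1,1,1).

Reading off H_k = ker ∂_k / im ∂_{k+1}:

  H_0: rank C_0 − rank ∂_1 = 5 − 4 = 1, and the invariant factors of ∂_1 are all 1, so H_0 ≅ Z.
  H_1: rank ker ∂_1 − rank ∂_2 = (9 − 4) − 5 = 0, and the invariant factors of ∂_2 are all 1, so H_1 ≅ 0.
  H_2: rank ker ∂_2 − rank ∂_3 = (6 − 5) − 0 = 1, and there is no ∂_3, so H_2 ≅ Z.

As a check, the Euler characteristic is 5 − 9 + 6 = 2, which agrees with 1 − 0 + 1 = 2.

H_0 = Z,  H_1 = 0,  H_2 = Z.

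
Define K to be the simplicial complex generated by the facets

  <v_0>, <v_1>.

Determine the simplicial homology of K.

Take the total order v_0 < v_1 on the vertex set. Then K (dimension 0) consists of the simplices:

  0-simplices (2): [v_0], [v_1]

Hence C_0 ≅ Z^2.

Reading off H_k = ker ∂_k / im ∂_{k+1}:

  H_0: rank C_0 − rank ∂_1 = 2 − 0 = 2, and there is no ∂_1, so H_0 ≅ Z^2.

H_0 ≅ Z^2.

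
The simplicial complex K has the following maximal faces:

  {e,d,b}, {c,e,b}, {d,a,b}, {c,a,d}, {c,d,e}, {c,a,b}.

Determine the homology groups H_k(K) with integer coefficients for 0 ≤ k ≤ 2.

Take the total order a < b < c < d < e on the vertex set. Then K (dimension 2) consists of the simplices:

  0-simplices (5): a, b, c, d, e
  1-simplices (9): ab, ac, ad, bc, bd, be, cd, ce, de
  2-simplices (6): abc, abd, acd, bce, bde, cde

so the chain groups are C_0 ≅ Z^5, C_1 ≅ Z^9, C_2 ≅ Z^6.

Boundary ∂_1: C_1 → C_0 is given by ∂[p,q] = [q] − [p].
The 5×9 boundary matrix has rank 4 and Smith normal form diag(1,1,1,1).

Boundary ∂_2: C_2 → C_1 sends each 2-simplex [p,q,r] to [q,r] − [p,r] + [p,q]. For instance
  ∂abc = bc − ac + ab,
  ∂cde = de − ce + cd.
The resulting 9×6 matrix has rank 5, and its Smith normal form has invariant factors (1,1,1,1,1).

Computing H_k = (kernel of ∂_k) / (image of ∂_{k+1}):

  H_0: rank C_0 − rank ∂_1 = 5 − 4 = 1, and the invariant factors of ∂_1 are all 1, so H_0 = Z.
  H_1: rank ker ∂_1 − rank ∂_2 = (9 − 4) − 5 = 0, and the invariant factors of ∂_2 are all 1, so H_1 = 0.
  H_2: rank ker ∂_2 − rank ∂_3 = (6 − 5) − 0 = 1, and there is no ∂_3, so H_2 = Z.

As a check, the Euler characteristic is 5 − 9 + 6 = 2, which agrees with 1 − 0 + 1 = 2.

H_0 = Z,  H_1 = 0,  H_2 = Z.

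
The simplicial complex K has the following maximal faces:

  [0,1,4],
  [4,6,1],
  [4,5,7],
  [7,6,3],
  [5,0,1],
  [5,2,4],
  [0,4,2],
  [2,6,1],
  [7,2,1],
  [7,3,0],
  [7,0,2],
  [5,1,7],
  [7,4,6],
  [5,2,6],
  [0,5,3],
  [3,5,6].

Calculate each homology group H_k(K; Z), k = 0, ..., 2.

H_0 ≅ Z,  H_1 ≅ Z^2,  H_2 ≅ Z.

Take the total order 0 < 1 < 2 < 3 < 4 < 5 < 6 < 7 on the vertex set. Then K (dimension 2) consists of the simplices:

  0-simplices (8): [0], [1], [2], [3], [4], [5], [6], [7]
  1-simplices (24): (24 of them)
  2-simplices (16): [0,1,4], [0,1,5], [0,2,4], [0,2,7], [0,3,5], [0,3,7], [1,2,6], [1,2,7], [1,4,6], [1,5,7], [2,4,5], [2,5,6], [3,5,6], [3,6,7], [4,5,7], [4,6,7]

giving chain groups C_0 ≅ Z^8, C_1 ≅ Z^24, C_2 ≅ Z^16.

Boundary ∂_1: C_1 → C_0 sends each edge [p,q] (with p < q) to q − p. For instance
  ∂[2,5] = [5] − [2].
As a 8×24 matrix over Z this has rank 7, with invariant factors (1,1,1,1,1,1,1).

Boundary ∂_2: C_2 → C_1 sends each 2-simplex [p,q,r] to [q,r] − [p,r] + [p,q]. For instance
  ∂[1,4,6] = [4,6] − [1,6] + [1,4],
  ∂[0,3,7] = [3,7] − [0,7] + [0,3].
This gives a 24×16 integer matrix of rank 15; reducing to Smith normal form yields diagonal entries (1,1,1,1,1,1,1,1,1,1,1,1,1,1,1).

Reading off H_k = ker ∂_k / im ∂_{k+1}:

  H_0: rank C_0 − rank ∂_1 = 8 − 7 = 1, and the invariant factors of ∂_1 are all 1, so H_0 = Z.
  H_1: rank ker ∂_1 − rank ∂_2 = (24 − 7) − 15 = 2, and the invariant factors of ∂_2 are all 1, so H_1 = Z^2.
  H_2: rank ker ∂_2 − rank ∂_3 = (16 − 15) − 0 = 1, and there is no ∂_3, so H_2 = Z.

As a check, the Euler characteristic is 8 − 24 + 16 = 0, which agrees with 1 − 2 + 1 = 0.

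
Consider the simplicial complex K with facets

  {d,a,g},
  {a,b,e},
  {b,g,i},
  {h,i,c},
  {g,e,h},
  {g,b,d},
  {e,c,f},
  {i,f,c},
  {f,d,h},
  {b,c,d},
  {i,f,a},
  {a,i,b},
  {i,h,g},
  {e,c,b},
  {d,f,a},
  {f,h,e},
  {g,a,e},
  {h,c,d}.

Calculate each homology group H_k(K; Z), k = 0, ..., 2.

Take the total order a < b < c < d < e < f < g < h < i on the vertex set. Then K (dimension 2) consists of the simplices:

  0-simplices (9): a, b, c, d, e, f, g, h, i
  1-simplices (27): ab, ad, ae, af, ag, ai, bc, bd, be, bg, bi, cd, ce, cf, ch, ci, df, dg, dh, ef, eg, eh, fh, fi, gh, gi, hi
  2-simplices (18): abe, abi, adf, adg, aeg, afi, bcd, bce, bdg, bgi, cdh, cef, cfi, chi, dfh, efh, egh, ghi

giving chain groups C_0 ≅ Z^9, C_1 ≅ Z^27, C_2 ≅ Z^18.

Boundary ∂_1: C_1 → C_0 sends each edge [p,q] (with p < q) to q − p.
The resulting 9×27 matrix has rank 8, and its Smith normal form has invariant factors (1,1,1,1,1,1,1,1).

The boundary map ∂_2: C_2 → C_1 sends each 2-simplex [p,q,r] to [q,r] − [p,r] + [p,q]. For instance
  ∂aeg = eg − ag + ae,
  ∂cef = ef − cf + ce.
The resulting 27×18 matrix has rank 18, and its Smith normal form has invariant factors (1,1,1,1,1,1,1,1,1,1,1,1,1,1,1,1,1,2).

Now H_k = ker ∂_k / im ∂_{k+1}, so:

  H_0: rank C_0 − rank ∂_1 = 9 − 8 = 1, and the invariant factors of ∂_1 are all 1, so H_0 ≅ Z.
  H_1: rank ker ∂_1 − rank ∂_2 = (27 − 8) − 18 = 1, and ∂_2 has invariant factor 2 > 1, so H_1 ≅ Z × Z/2.
  H_2: rank ker ∂_2 − rank ∂_3 = (18 − 18) − 0 = 0, and there is no ∂_3, so H_2 ≅ 0.

(K is a triangulation of the Klein bottle.)

H_0 = Z,  H_1 = Z × Z/2,  H_2 = 0.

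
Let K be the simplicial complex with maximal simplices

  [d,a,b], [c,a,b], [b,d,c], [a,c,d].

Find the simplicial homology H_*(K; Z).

H_0 = Z,  H_1 = 0,  H_2 = Z.

Take the total order a < b < c < d on the vertex set. Then K (dimension 2) consists of the simplices:

  0-simplices (4): a, b, c, d
  1-simplices (6): ab, ac, ad, bc, bd, cd
  2-simplices (4): abc, abd, acd, bcd

giving chain groups C_0 ≅ Z^4, C_1 ≅ Z^6, C_2 ≅ Z^4.

∂_1: C_1 → C_0 sends each edge [p,q] (with p < q) to q − p. For instance
  ∂bc = c − b.
The 4×6 boundary matrix has rank 3 and Smith normal form diag(1,1,1).

∂_2: C_2 → C_1 maps a triangle to the signed sum of its edges. For instance
  ∂abc = bc − ac + ab,
  ∂abd = bd − ad + ab.
As a 6×4 matrix over Z this has rank 3, with invariant factors (1,1,1).

From H_k ≅ ker(∂_k) / im(∂_{k+1}) we obtain:

  H_0: rank C_0 − rank ∂_1 = 4 − 3 = 1, and the invariant factors of ∂_1 are all 1, so H_0 = Z.
  H_1: rank ker ∂_1 − rank ∂_2 = (6 − 3) − 3 = 0, and the invariant factors of ∂_2 are all 1, so H_1 = 0.
  H_2: rank ker ∂_2 − rank ∂_3 = (4 − 3) − 0 = 1, and there is no ∂_3, so H_2 = Z.

As a check, the Euler characteristic is 4 − 6 + 4 = 2, which agrees with 1 − 0 + 1 = 2.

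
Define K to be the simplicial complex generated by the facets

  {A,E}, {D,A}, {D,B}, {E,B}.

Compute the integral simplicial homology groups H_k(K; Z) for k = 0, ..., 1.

K has 4 vertices, 4 edges.
rank ∂_0 = 0, rank ∂_1 = 3 ⇒ b_0 = 4 − 0 − 3 = 1; all invariant factors of ∂_1 are 1 so no torsion. So H_0 ≅ Z.
rank ∂_1 = 3, rank ∂_2 = 0 ⇒ b_1 = 4 − 3 − 0 = 1. So H_1 ≅ Z.

H_0 = Z,  H_1 = Z.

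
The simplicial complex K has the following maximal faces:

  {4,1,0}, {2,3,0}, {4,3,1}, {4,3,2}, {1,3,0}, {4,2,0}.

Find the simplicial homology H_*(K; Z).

H_0 ≅ Z,  H_1 = 0,  H_2 ≅ Z.

Order the vertices as 0 < 1 < 2 < 3 < 4. Listing each simplex with vertices in this order, K has dimension 2 with simplices:

  0-simplices (5): [0], [1], [2], [3], [4]
  1-simplices (9): [0,1], [0,2], [0,3], [0,4], [1,3], [1,4], [2,3], [2,4], [3,4]
  2-simplices (6): [0,1,3], [0,1,4], [0,2,3], [0,2,4], [1,3,4], [2,3,4]

so the chain groups are C_0 ≅ Z^5, C_1 ≅ Z^9, C_2 ≅ Z^6.

The boundary map ∂_1: C_1 → C_0 is given by ∂[p,q] = [q] − [p]. For instance
  ∂[0,1] = [1] − [0].
As a 5×9 matrix over Z this has rank 4, with invariant factors (1,1,1,1).

The boundary map ∂_2: C_2 → C_1 acts by ∂[p,q,r] = [q,r] − [p,r] + [p,q]. For instance
  ∂[2,3,4] = [3,4] − [2,4] + [2,3],
  ∂[0,1,4] = [1,4] − [0,4] + [0,1].
The 9×6 boundary matrix has rank 5 and Smith normal form diag(1,1,1,1,1).

Now H_k = ker ∂_k / im ∂_{k+1}, so:

  H_0: rank C_0 − rank ∂_1 = 5 − 4 = 1, and the invariant factors of ∂_1 are all 1, so H_0 ≅ Z.
  H_1: rank ker ∂_1 − rank ∂_2 = (9 − 4) − 5 = 0, and the invariant factors of ∂_2 are all 1, so H_1 ≅ 0.
  H_2: rank ker ∂_2 − rank ∂_3 = (6 − 5) − 0 = 1, and there is no ∂_3, so H_2 ≅ Z.

As a check, the Euler characteristic is 5 − 9 + 6 = 2, which agrees with 1 − 0 + 1 = 2.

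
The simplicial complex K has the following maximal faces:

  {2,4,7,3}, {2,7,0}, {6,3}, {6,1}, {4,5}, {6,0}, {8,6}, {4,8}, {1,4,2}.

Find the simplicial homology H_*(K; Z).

Order the vertices as 0 < 1 < 2 < 3 < 4 < 5 < 6 < 7 < 8. Listing each simplex with vertices in this order, K has dimension 3 with simplices:

  0-simplices (9): [0], [1], [2], [3], [4], [5], [6], [7], [8]
  1-simplices (16): [0,2], [0,6], [0,7], [1,2], [1,4], [1,6], [2,3], [2,4], [2,7], [3,4], [3,6], [3,7], [4,5], [4,7], [4,8], [6,8]
  2-simplices (6): [0,2,7], [1,2,4], [2,3,4], [2,3,7], [2,4,7], [3,4,7]
  3-simplices (1): [2,3,4,7]

so the chain groups are C_0 ≅ Z^9, C_1 ≅ Z^16, C_2 ≅ Z^6, C_3 ≅ Z^1.

The boundary map ∂_1: C_1 → C_0 is given by ∂[p,q] = [q] − [p]. For instance
  ∂[2,4] = [4] − [2].
The resulting 9×16 matrix has rank 8, and its Smith normal form has invariant factors (1,1,1,1,1,1,1,1).

The boundary map ∂_2: C_2 → C_1 maps a triangle to the signed sum of its edges. For instance
  ∂[2,3,7] = [3,7] − [2,7] + [2,3],
  ∂[1,2,4] = [2,4] − [1,4] + [1,2].
The resulting 16×6 matrix has rank 5, and its Smith normal form has invariant factors (1,1,1,1,1).

∂_3: C_3 → C_2 sends each 3-simplex σ to the alternating sum Σ_i (−1)^i (σ with its i-th vertex removed). For instance
  ∂[2,3,4,7] = [3,4,7] − [2,4,7] + [2,3,7] − [2,3,4].
The 6×1 boundary matrix has rank 1 and Smith normal form diag(1).

From H_k ≅ ker(∂_k) / im(∂_{k+1}) we obtain:

  H_0: rank C_0 − rank ∂_1 = 9 − 8 = 1, and the invariant factors of ∂_1 are all 1, so H_0 = Z.
  H_1: rank ker ∂_1 − rank ∂_2 = (16 − 8) − 5 = 3, and the invariant factors of ∂_2 are all 1, so H_1 = Z^3.
  H_2: rank ker ∂_2 − rank ∂_3 = (6 − 5) − 1 = 0, and the invariant factors of ∂_3 are all 1, so H_2 = 0.
  H_3: rank ker ∂_3 − rank ∂_4 = (1 − 1) − 0 = 0, and there is no ∂_4, so H_3 = 0.

H_0 = Z,  H_1 = Z^3,  H_2 = 0,  H_3 = 0.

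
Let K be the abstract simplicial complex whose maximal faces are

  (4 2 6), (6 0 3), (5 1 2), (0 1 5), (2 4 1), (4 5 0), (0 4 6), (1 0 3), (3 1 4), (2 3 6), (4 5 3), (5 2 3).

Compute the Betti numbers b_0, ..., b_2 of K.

b_0 = 1, b_1 = 0, b_2 = 0.

We work with the vertex ordering 0 < 1 < 2 < 3 < 4 < 5 < 6. The simplices of K, each written with vertices in increasing order, are:

  0-simplices (7): [0], [1], [2], [3], [4], [5], [6]
  1-simplices (18): [0,1], [0,3], [0,4], [0,5], [0,6], [1,2], [1,3], [1,4], [1,5], [2,3], [2,4], [2,5], [2,6], [3,4], [3,5], [3,6], [4,5], [4,6]
  2-simplices (12): [0,1,3], [0,1,5], [0,3,6], [0,4,5], [0,4,6], [1,2,4], [1,2,5], [1,3,4], [2,3,5], [2,3,6], [2,4,6], [3,4,5]

so the chain groups are C_0 ≅ Z^7, C_1 ≅ Z^18, C_2 ≅ Z^12.

The boundary map ∂_1: C_1 → C_0 sends each edge [p,q] (with p < q) to q − p. For instance
  ∂[1,3] = [3] − [1].
As a 7×18 matrix over Z this has rank 6, with invariant factors (1,1,1,1,1,1).

Boundary ∂_2: C_2 → C_1 sends each 2-simplex [p,q,r] to [q,r] − [p,r] + [p,q]. For instance
  ∂[0,1,5] = [1,5] − [0,5] + [0,1],
  ∂[0,1,3] = [1,3] − [0,3] + [0,1].
As a 18×12 matrix over Z this has rank 12, with invariant factors (1,1,1,1,1,1,1,1,1,1,1,2).

Reading off H_k = ker ∂_k / im ∂_{k+1}:

  H_0: rank C_0 − rank ∂_1 = 7 − 6 = 1, and the invariant factors of ∂_1 are all 1, so H_0 = Z.
  H_1: rank ker ∂_1 − rank ∂_2 = (18 − 6) − 12 = 0, and ∂_2 has invariant factor 2 > 1, so H_1 = Z/2Z.
  H_2: rank ker ∂_2 − rank ∂_3 = (12 − 12) − 0 = 0, and there is no ∂_3, so H_2 = 0.

Hence the Betti numbers are b_0 = 1, b_1 = 0, b_2 = 0.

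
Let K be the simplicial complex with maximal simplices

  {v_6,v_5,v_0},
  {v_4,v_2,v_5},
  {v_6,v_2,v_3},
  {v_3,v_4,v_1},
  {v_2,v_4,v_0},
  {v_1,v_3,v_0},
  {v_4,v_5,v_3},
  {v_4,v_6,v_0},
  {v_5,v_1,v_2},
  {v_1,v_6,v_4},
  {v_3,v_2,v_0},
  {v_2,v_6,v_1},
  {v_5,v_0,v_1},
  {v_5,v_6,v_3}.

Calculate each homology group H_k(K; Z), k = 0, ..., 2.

Take the total order v_0 < v_1 < v_2 < v_3 < v_4 < v_5 < v_6 on the vertex set. Then K (dimension 2) consists of the simplices:

  0-simplices (7): [v_0], [v_1], [v_2], [v_3], [v_4], [v_5], [v_6]
  1-simplices (21): (21 of them)
  2-simplices (14): (14 of them)

Hence C_0 ≅ Z^7, C_1 ≅ Z^21, C_2 ≅ Z^14.

The boundary map ∂_1: C_1 → C_0 sends each edge [p,q] (with p < q) to q − p. For instance
  ∂[v_1,v_5] = [v_5] − [v_1].
This gives a 7×21 integer matrix of rank 6; reducing to Smith normal form yields diagonal entries (1,1,1,1,1,1).

Boundary ∂_2: C_2 → C_1 maps a triangle to the signed sum of its edges. For instance
  ∂[v_1,v_3,v_4] = [v_3,v_4] − [v_1,v_4] + [v_1,v_3],
  ∂[v_2,v_3,v_6] = [v_3,v_6] − [v_2,v_6] + [v_2,v_3].
This gives a 21×14 integer matrix of rank 13; reducing to Smith normal form yields diagonal entries (1,1,1,1,1,1,1,1,1,1,1,1,1).

Now H_k = ker ∂_k / im ∂_{k+1}, so:

  H_0: rank C_0 − rank ∂_1 = 7 − 6 = 1, and the invariant factors of ∂_1 are all 1, so H_0 = Z.
  H_1: rank ker ∂_1 − rank ∂_2 = (21 − 6) − 13 = 2, and the invariant factors of ∂_2 are all 1, so H_1 = Z^2.
  H_2: rank ker ∂_2 − rank ∂_3 = (14 − 13) − 0 = 1, and there is no ∂_3, so H_2 = Z.

As a check, the Euler characteristic is 7 − 21 + 14 = 0, which agrees with 1 − 2 + 1 = 0.

H_0 ≅ Z,  H_1 ≅ Z^2,  H_2 ≅ Z.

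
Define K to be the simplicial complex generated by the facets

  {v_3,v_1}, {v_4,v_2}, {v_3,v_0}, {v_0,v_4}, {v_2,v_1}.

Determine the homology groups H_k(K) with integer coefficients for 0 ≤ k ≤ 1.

Order the vertices as v_0 < v_1 < v_2 < v_3 < v_4. Listing each simplex with vertices in this order, K has dimension 1 with simplices:

  0-simplices (5): [v_0], [v_1], [v_2], [v_3], [v_4]
  1-simplices (5): [v_0,v_3], [v_0,v_4], [v_1,v_2], [v_1,v_3], [v_2,v_4]

giving chain groups C_0 ≅ Z^5, C_1 ≅ Z^5.

∂_1: C_1 → C_0 sends each edge [p,q] (with p < q) to q − p. For instance
  ∂[v_0,v_3] = [v_3] − [v_0].
As a 5×5 matrix over Z this has rank 4, with invariant factors (1,1,1,1).

Computing H_k = (kernel of ∂_k) / (image of ∂_{k+1}):

  H_0: rank C_0 − rank ∂_1 = 5 − 4 = 1, and the invariant factors of ∂_1 are all 1, so H_0 ≅ Z.
  H_1: rank ker ∂_1 − rank ∂_2 = (5 − 4) − 0 = 1, and there is no ∂_2, so H_1 ≅ Z.

H_0 ≅ Z,  H_1 ≅ Z.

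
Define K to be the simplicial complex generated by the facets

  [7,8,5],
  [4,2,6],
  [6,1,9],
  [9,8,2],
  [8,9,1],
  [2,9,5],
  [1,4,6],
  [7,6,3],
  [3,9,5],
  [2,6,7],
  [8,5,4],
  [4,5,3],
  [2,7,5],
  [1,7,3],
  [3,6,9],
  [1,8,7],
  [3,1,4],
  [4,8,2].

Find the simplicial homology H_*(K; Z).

H_0 ≅ Z,  H_1 ≅ Z ⊕ Z/2,  H_2 = 0.

K has 9 vertices, 27 edges, 18 triangles.
rank ∂_0 = 0, rank ∂_1 = 8 ⇒ b_0 = 9 − 0 − 8 = 1; all invariant factors of ∂_1 are 1 so no torsion. So H_0 = Z.
rank ∂_1 = 8, rank ∂_2 = 18 ⇒ b_1 = 27 − 8 − 18 = 1; ∂_2 has invariant factor(s) [2] giving torsion. So H_1 = Z ⊕ Z/2.
rank ∂_2 = 18, rank ∂_3 = 0 ⇒ b_2 = 18 − 18 − 0 = 0. So H_2 = 0.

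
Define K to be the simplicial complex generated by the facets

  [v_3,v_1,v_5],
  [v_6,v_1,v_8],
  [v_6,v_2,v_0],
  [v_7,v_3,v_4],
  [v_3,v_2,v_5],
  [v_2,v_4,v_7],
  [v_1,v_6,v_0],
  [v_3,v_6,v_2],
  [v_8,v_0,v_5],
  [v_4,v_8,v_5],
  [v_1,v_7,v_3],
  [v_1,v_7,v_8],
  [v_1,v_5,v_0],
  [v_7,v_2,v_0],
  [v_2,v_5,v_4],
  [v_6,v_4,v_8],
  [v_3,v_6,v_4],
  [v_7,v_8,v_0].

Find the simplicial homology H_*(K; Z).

H_0 = Z,  H_1 = Z ⊕ Z_2,  H_2 = 0.

Fix the vertex order v_0 < v_1 < v_2 < v_3 < v_4 < v_5 < v_6 < v_7 < v_8 and write every simplex with vertices in increasing order. Then dim K = 2 and the simplices of K are:

  0-simplices (9): [v_0], [v_1], [v_2], [v_3], [v_4], [v_5], [v_6], [v_7], [v_8]
  1-simplices (27): (27 of them)
  2-simplices (18): (18 of them)

so the chain groups are C_0 ≅ Z^9, C_1 ≅ Z^27, C_2 ≅ Z^18.

Boundary ∂_1: C_1 → C_0 is given by ∂[p,q] = [q] − [p]. For instance
  ∂[v_3,v_7] = [v_7] − [v_3].
The 9×27 boundary matrix has rank 8 and Smith normal form diag(1,1,1,1,1,1,1,1).

∂_2: C_2 → C_1 sends each 2-simplex [p,q,r] to [q,r] − [p,r] + [p,q]. For instance
  ∂[v_3,v_4,v_7] = [v_4,v_7] − [v_3,v_7] + [v_3,v_4],
  ∂[v_4,v_6,v_8] = [v_6,v_8] − [v_4,v_8] + [v_4,v_6].
The resulting 27×18 matrix has rank 18, and its Smith normal form has invariant factors (1,1,1,1,1,1,1,1,1,1,1,1,1,1,1,1,1,2).

Computing H_k = (kernel of ∂_k) / (image of ∂_{k+1}):

  H_0: rank C_0 − rank ∂_1 = 9 − 8 = 1, and the invariant factors of ∂_1 are all 1, so H_0 = Z.
  H_1: rank ker ∂_1 − rank ∂_2 = (27 − 8) − 18 = 1, and ∂_2 has invariant factor 2 > 1, so H_1 = Z ⊕ Z_2.
  H_2: rank ker ∂_2 − rank ∂_3 = (18 − 18) − 0 = 0, and there is no ∂_3, so H_2 = 0.

As a check, the Euler characteristic is 9 − 27 + 18 = 0, which agrees with 1 − 1 + 0 = 0.
(K is a triangulation of the Klein bottle.)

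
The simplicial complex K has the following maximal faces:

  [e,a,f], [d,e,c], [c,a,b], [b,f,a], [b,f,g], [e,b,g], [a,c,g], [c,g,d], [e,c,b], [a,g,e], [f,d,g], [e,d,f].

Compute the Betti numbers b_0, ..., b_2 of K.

We work with the vertex ordering a < b < c < d < e < f < g. The simplices of K, each written with vertices in increasing order, are:

  0-simplices (7): a, b, c, d, e, f, g
  1-simplices (18): ab, ac, ae, af, ag, bc, be, bf, bg, cd, ce, cg, de, df, dg, ef, eg, fg
  2-simplices (12): abc, abf, acg, aef, aeg, bce, beg, bfg, cde, cdg, def, dfg

giving chain groups C_0 ≅ Z^7, C_1 ≅ Z^18, C_2 ≅ Z^12.

Boundary ∂_1: C_1 → C_0 is given by ∂[p,q] = [q] − [p]. For instance
  ∂be = e − b.
The resulting 7×18 matrix has rank 6, and its Smith normal form has invariant factors (1,1,1,1,1,1).

The boundary map ∂_2: C_2 → C_1 sends each 2-simplex [p,q,r] to [q,r] − [p,r] + [p,q]. For instance
  ∂cdg = dg − cg + cd,
  ∂def = ef − df + de.
The resulting 18×12 matrix has rank 12, and its Smith normal form has invariant factors (1,1,1,1,1,1,1,1,1,1,1,2).

From H_k ≅ ker(∂_k) / im(∂_{k+1}) we obtain:

  H_0: rank C_0 − rank ∂_1 = 7 − 6 = 1, and the invariant factors of ∂_1 are all 1, so H_0 ≅ Z.
  H_1: rank ker ∂_1 − rank ∂_2 = (18 − 6) − 12 = 0, and ∂_2 has invariant factor 2 > 1, so H_1 ≅ Z/2.
  H_2: rank ker ∂_2 − rank ∂_3 = (12 − 12) − 0 = 0, and there is no ∂_3, so H_2 ≅ 0.

As a check, the Euler characteristic is 7 − 18 + 12 = 1, which agrees with 1 − 0 + 0 = 1.

Hence the Betti numbers are b_0 = 1, b_1 = 0, b_2 = 0.

b_0 = 1, b_1 = 0, b_2 = 0.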